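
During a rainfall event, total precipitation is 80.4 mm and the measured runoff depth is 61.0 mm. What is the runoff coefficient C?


The runoff coefficient C = runoff depth / rainfall depth.
C = 61.0 / 80.4
  = 0.7587.

0.7587


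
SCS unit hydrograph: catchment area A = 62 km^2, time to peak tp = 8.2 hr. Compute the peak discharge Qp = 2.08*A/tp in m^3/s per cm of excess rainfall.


SCS formula: Qp = 2.08 * A / tp.
Qp = 2.08 * 62 / 8.2
   = 128.96 / 8.2
   = 15.73 m^3/s per cm.

15.73


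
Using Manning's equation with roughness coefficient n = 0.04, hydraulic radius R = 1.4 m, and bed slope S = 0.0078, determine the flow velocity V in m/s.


Manning's equation gives V = (1/n) * R^(2/3) * S^(1/2).
First, compute R^(2/3) = 1.4^(2/3) = 1.2515.
Next, S^(1/2) = 0.0078^(1/2) = 0.088318.
Then 1/n = 1/0.04 = 25.0.
V = 25.0 * 1.2515 * 0.088318 = 2.7632 m/s.

2.7632


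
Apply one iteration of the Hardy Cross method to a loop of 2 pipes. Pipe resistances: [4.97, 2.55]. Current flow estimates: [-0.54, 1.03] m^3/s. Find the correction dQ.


Numerator terms (r*Q*|Q|): 4.97*-0.54*|-0.54| = -1.4493; 2.55*1.03*|1.03| = 2.7053.
Sum of numerator = 1.256.
Denominator terms (r*|Q|): 4.97*|-0.54| = 2.6838; 2.55*|1.03| = 2.6265.
2 * sum of denominator = 2 * 5.3103 = 10.6206.
dQ = -1.256 / 10.6206 = -0.1183 m^3/s.

-0.1183


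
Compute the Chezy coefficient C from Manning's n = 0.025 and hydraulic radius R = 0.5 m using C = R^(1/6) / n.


The Chezy coefficient relates to Manning's n through C = R^(1/6) / n.
R^(1/6) = 0.5^(1/6) = 0.890899.
C = 0.890899 / 0.025 = 35.64 m^(1/2)/s.

35.64


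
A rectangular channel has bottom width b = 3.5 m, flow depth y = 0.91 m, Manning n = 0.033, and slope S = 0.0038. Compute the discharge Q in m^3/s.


For a rectangular channel, the cross-sectional area A = b * y = 3.5 * 0.91 = 3.19 m^2.
The wetted perimeter P = b + 2y = 3.5 + 2*0.91 = 5.32 m.
Hydraulic radius R = A/P = 3.19/5.32 = 0.5987 m.
Velocity V = (1/n)*R^(2/3)*S^(1/2) = (1/0.033)*0.5987^(2/3)*0.0038^(1/2) = 1.3269 m/s.
Discharge Q = A * V = 3.19 * 1.3269 = 4.226 m^3/s.

4.226


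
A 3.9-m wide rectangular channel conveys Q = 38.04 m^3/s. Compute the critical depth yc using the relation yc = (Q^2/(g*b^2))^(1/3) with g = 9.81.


Using yc = (Q^2 / (g * b^2))^(1/3):
Q^2 = 38.04^2 = 1447.04.
g * b^2 = 9.81 * 3.9^2 = 9.81 * 15.21 = 149.21.
Q^2 / (g*b^2) = 1447.04 / 149.21 = 9.698.
yc = 9.698^(1/3) = 2.1325 m.

2.1325


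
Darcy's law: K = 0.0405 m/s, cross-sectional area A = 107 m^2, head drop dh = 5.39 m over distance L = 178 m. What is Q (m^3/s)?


Darcy's law: Q = K * A * i, where i = dh/L.
Hydraulic gradient i = 5.39 / 178 = 0.030281.
Q = 0.0405 * 107 * 0.030281
  = 0.1312 m^3/s.

0.1312


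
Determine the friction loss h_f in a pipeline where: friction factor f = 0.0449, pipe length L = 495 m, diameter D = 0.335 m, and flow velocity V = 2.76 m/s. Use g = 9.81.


Darcy-Weisbach equation: h_f = f * (L/D) * V^2/(2g).
f * L/D = 0.0449 * 495/0.335 = 66.3448.
V^2/(2g) = 2.76^2 / (2*9.81) = 7.6176 / 19.62 = 0.3883 m.
h_f = 66.3448 * 0.3883 = 25.759 m.

25.759


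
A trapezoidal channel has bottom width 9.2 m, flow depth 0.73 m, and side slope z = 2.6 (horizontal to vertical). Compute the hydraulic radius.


For a trapezoidal section with side slope z:
A = (b + z*y)*y = (9.2 + 2.6*0.73)*0.73 = 8.102 m^2.
P = b + 2*y*sqrt(1 + z^2) = 9.2 + 2*0.73*sqrt(1 + 2.6^2) = 13.267 m.
R = A/P = 8.102 / 13.267 = 0.6106 m.

0.6106


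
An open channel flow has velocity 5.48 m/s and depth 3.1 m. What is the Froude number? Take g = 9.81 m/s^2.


The Froude number is defined as Fr = V / sqrt(g*y).
g*y = 9.81 * 3.1 = 30.411.
sqrt(g*y) = sqrt(30.411) = 5.5146.
Fr = 5.48 / 5.5146 = 0.9937.

0.9937


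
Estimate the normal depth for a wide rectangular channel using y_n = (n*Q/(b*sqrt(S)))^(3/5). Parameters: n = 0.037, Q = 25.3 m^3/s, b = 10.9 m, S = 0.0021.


We use the wide-channel approximation y_n = (n*Q/(b*sqrt(S)))^(3/5).
sqrt(S) = sqrt(0.0021) = 0.045826.
Numerator: n*Q = 0.037 * 25.3 = 0.9361.
Denominator: b*sqrt(S) = 10.9 * 0.045826 = 0.499503.
arg = 1.8741.
y_n = 1.8741^(3/5) = 1.4577 m.

1.4577


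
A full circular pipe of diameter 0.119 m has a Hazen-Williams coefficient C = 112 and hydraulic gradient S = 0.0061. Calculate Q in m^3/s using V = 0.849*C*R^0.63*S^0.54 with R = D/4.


For a full circular pipe, R = D/4 = 0.119/4 = 0.0297 m.
V = 0.849 * 112 * 0.0297^0.63 * 0.0061^0.54
  = 0.849 * 112 * 0.109219 * 0.063691
  = 0.6615 m/s.
Pipe area A = pi*D^2/4 = pi*0.119^2/4 = 0.0111 m^2.
Q = A * V = 0.0111 * 0.6615 = 0.0074 m^3/s.

0.0074


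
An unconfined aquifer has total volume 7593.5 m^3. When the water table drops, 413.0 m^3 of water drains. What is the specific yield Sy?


Specific yield Sy = Volume drained / Total volume.
Sy = 413.0 / 7593.5
   = 0.0544.

0.0544


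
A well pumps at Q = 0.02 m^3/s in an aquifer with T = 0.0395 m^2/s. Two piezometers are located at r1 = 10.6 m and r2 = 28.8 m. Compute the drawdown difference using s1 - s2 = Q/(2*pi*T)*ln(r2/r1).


Thiem equation: s1 - s2 = Q/(2*pi*T) * ln(r2/r1).
ln(r2/r1) = ln(28.8/10.6) = 0.9995.
Q/(2*pi*T) = 0.02 / (2*pi*0.0395) = 0.02 / 0.2482 = 0.0806.
s1 - s2 = 0.0806 * 0.9995 = 0.0805 m.

0.0805


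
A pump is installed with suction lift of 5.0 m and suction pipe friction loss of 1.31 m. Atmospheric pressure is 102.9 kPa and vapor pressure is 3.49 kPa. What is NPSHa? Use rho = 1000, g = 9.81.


NPSHa = p_atm/(rho*g) - z_s - hf_s - p_vap/(rho*g).
p_atm/(rho*g) = 102.9*1000 / (1000*9.81) = 10.489 m.
p_vap/(rho*g) = 3.49*1000 / (1000*9.81) = 0.356 m.
NPSHa = 10.489 - 5.0 - 1.31 - 0.356
      = 3.82 m.

3.82


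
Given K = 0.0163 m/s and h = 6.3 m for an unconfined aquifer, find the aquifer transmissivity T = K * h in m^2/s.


Transmissivity is defined as T = K * h.
T = 0.0163 * 6.3
  = 0.1027 m^2/s.

0.1027


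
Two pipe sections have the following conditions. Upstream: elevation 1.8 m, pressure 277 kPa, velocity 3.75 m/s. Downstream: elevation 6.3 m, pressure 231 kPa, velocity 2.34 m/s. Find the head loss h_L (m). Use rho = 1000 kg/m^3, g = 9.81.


Total head at each section: H = z + p/(rho*g) + V^2/(2g).
H1 = 1.8 + 277*1000/(1000*9.81) + 3.75^2/(2*9.81)
   = 1.8 + 28.236 + 0.7167
   = 30.753 m.
H2 = 6.3 + 231*1000/(1000*9.81) + 2.34^2/(2*9.81)
   = 6.3 + 23.547 + 0.2791
   = 30.126 m.
h_L = H1 - H2 = 30.753 - 30.126 = 0.627 m.

0.627


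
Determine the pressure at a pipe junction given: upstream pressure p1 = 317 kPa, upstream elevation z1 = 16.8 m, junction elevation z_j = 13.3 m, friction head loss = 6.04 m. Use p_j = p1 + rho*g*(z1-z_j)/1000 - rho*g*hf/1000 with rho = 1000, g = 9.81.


Junction pressure: p_j = p1 + rho*g*(z1 - z_j)/1000 - rho*g*hf/1000.
Elevation term = 1000*9.81*(16.8 - 13.3)/1000 = 34.335 kPa.
Friction term = 1000*9.81*6.04/1000 = 59.252 kPa.
p_j = 317 + 34.335 - 59.252 = 292.08 kPa.

292.08


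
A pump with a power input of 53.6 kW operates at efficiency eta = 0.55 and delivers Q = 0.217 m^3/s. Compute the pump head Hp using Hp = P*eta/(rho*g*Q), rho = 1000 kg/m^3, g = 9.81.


Pump head formula: Hp = P * eta / (rho * g * Q).
Numerator: P * eta = 53.6 * 1000 * 0.55 = 29480.0 W.
Denominator: rho * g * Q = 1000 * 9.81 * 0.217 = 2128.77.
Hp = 29480.0 / 2128.77 = 13.85 m.

13.85


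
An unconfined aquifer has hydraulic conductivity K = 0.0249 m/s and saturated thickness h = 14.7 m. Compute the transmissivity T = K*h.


Transmissivity is defined as T = K * h.
T = 0.0249 * 14.7
  = 0.366 m^2/s.

0.366


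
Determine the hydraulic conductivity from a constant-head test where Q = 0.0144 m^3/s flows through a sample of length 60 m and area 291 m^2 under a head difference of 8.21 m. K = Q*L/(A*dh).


From K = Q*L / (A*dh):
Numerator: Q*L = 0.0144 * 60 = 0.864.
Denominator: A*dh = 291 * 8.21 = 2389.11.
K = 0.864 / 2389.11 = 0.000362 m/s.

0.000362


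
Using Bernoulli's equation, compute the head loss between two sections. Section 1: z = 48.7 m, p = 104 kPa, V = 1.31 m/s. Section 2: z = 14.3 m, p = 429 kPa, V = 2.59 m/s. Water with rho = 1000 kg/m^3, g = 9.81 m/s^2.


Total head at each section: H = z + p/(rho*g) + V^2/(2g).
H1 = 48.7 + 104*1000/(1000*9.81) + 1.31^2/(2*9.81)
   = 48.7 + 10.601 + 0.0875
   = 59.389 m.
H2 = 14.3 + 429*1000/(1000*9.81) + 2.59^2/(2*9.81)
   = 14.3 + 43.731 + 0.3419
   = 58.373 m.
h_L = H1 - H2 = 59.389 - 58.373 = 1.016 m.

1.016


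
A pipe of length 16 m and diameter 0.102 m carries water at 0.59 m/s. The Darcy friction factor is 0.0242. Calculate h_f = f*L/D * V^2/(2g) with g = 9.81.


Darcy-Weisbach equation: h_f = f * (L/D) * V^2/(2g).
f * L/D = 0.0242 * 16/0.102 = 3.7961.
V^2/(2g) = 0.59^2 / (2*9.81) = 0.3481 / 19.62 = 0.0177 m.
h_f = 3.7961 * 0.0177 = 0.067 m.

0.067


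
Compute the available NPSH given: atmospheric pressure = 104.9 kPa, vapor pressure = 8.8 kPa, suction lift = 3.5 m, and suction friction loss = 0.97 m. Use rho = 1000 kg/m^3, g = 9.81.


NPSHa = p_atm/(rho*g) - z_s - hf_s - p_vap/(rho*g).
p_atm/(rho*g) = 104.9*1000 / (1000*9.81) = 10.693 m.
p_vap/(rho*g) = 8.8*1000 / (1000*9.81) = 0.897 m.
NPSHa = 10.693 - 3.5 - 0.97 - 0.897
      = 5.33 m.

5.33


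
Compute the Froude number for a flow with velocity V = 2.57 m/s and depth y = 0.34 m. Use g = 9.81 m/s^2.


The Froude number is defined as Fr = V / sqrt(g*y).
g*y = 9.81 * 0.34 = 3.3354.
sqrt(g*y) = sqrt(3.3354) = 1.8263.
Fr = 2.57 / 1.8263 = 1.4072.

1.4072


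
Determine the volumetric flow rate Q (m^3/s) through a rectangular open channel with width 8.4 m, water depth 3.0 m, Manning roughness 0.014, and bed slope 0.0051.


For a rectangular channel, the cross-sectional area A = b * y = 8.4 * 3.0 = 25.2 m^2.
The wetted perimeter P = b + 2y = 8.4 + 2*3.0 = 14.4 m.
Hydraulic radius R = A/P = 25.2/14.4 = 1.75 m.
Velocity V = (1/n)*R^(2/3)*S^(1/2) = (1/0.014)*1.75^(2/3)*0.0051^(1/2) = 7.4077 m/s.
Discharge Q = A * V = 25.2 * 7.4077 = 186.674 m^3/s.

186.674


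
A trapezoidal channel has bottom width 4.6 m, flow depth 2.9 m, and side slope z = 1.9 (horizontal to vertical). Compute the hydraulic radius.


For a trapezoidal section with side slope z:
A = (b + z*y)*y = (4.6 + 1.9*2.9)*2.9 = 29.319 m^2.
P = b + 2*y*sqrt(1 + z^2) = 4.6 + 2*2.9*sqrt(1 + 1.9^2) = 17.053 m.
R = A/P = 29.319 / 17.053 = 1.7193 m.

1.7193


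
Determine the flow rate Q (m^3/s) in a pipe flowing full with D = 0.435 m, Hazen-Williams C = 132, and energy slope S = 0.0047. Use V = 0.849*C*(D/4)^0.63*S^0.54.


For a full circular pipe, R = D/4 = 0.435/4 = 0.1087 m.
V = 0.849 * 132 * 0.1087^0.63 * 0.0047^0.54
  = 0.849 * 132 * 0.247144 * 0.055326
  = 1.5324 m/s.
Pipe area A = pi*D^2/4 = pi*0.435^2/4 = 0.1486 m^2.
Q = A * V = 0.1486 * 1.5324 = 0.2277 m^3/s.

0.2277


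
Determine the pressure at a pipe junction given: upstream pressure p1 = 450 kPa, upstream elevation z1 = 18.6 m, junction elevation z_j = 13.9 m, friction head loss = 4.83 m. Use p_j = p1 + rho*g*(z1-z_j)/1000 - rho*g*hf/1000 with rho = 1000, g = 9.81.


Junction pressure: p_j = p1 + rho*g*(z1 - z_j)/1000 - rho*g*hf/1000.
Elevation term = 1000*9.81*(18.6 - 13.9)/1000 = 46.107 kPa.
Friction term = 1000*9.81*4.83/1000 = 47.382 kPa.
p_j = 450 + 46.107 - 47.382 = 448.72 kPa.

448.72


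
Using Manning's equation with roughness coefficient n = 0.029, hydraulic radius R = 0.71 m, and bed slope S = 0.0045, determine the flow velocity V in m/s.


Manning's equation gives V = (1/n) * R^(2/3) * S^(1/2).
First, compute R^(2/3) = 0.71^(2/3) = 0.7959.
Next, S^(1/2) = 0.0045^(1/2) = 0.067082.
Then 1/n = 1/0.029 = 34.48.
V = 34.48 * 0.7959 * 0.067082 = 1.841 m/s.

1.841


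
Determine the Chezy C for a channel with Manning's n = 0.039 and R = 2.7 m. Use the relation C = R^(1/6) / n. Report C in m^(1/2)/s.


The Chezy coefficient relates to Manning's n through C = R^(1/6) / n.
R^(1/6) = 2.7^(1/6) = 1.180032.
C = 1.180032 / 0.039 = 30.26 m^(1/2)/s.

30.26


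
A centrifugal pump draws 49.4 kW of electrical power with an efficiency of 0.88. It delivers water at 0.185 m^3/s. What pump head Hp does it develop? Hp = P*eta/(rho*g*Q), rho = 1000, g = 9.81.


Pump head formula: Hp = P * eta / (rho * g * Q).
Numerator: P * eta = 49.4 * 1000 * 0.88 = 43472.0 W.
Denominator: rho * g * Q = 1000 * 9.81 * 0.185 = 1814.85.
Hp = 43472.0 / 1814.85 = 23.95 m.

23.95


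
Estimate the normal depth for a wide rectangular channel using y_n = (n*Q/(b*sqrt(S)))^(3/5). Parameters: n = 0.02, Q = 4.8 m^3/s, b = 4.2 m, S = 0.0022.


We use the wide-channel approximation y_n = (n*Q/(b*sqrt(S)))^(3/5).
sqrt(S) = sqrt(0.0022) = 0.046904.
Numerator: n*Q = 0.02 * 4.8 = 0.096.
Denominator: b*sqrt(S) = 4.2 * 0.046904 = 0.196997.
arg = 0.4873.
y_n = 0.4873^(3/5) = 0.6497 m.

0.6497


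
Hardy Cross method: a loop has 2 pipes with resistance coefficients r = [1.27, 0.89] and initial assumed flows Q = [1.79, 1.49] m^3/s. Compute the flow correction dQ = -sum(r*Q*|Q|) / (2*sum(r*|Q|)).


Numerator terms (r*Q*|Q|): 1.27*1.79*|1.79| = 4.0692; 0.89*1.49*|1.49| = 1.9759.
Sum of numerator = 6.0451.
Denominator terms (r*|Q|): 1.27*|1.79| = 2.2733; 0.89*|1.49| = 1.3261.
2 * sum of denominator = 2 * 3.5994 = 7.1988.
dQ = -6.0451 / 7.1988 = -0.8397 m^3/s.

-0.8397


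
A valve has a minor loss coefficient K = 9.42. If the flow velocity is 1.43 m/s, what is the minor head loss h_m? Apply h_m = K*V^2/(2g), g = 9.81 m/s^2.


Minor loss formula: h_m = K * V^2/(2g).
V^2 = 1.43^2 = 2.0449.
V^2/(2g) = 2.0449 / 19.62 = 0.1042 m.
h_m = 9.42 * 0.1042 = 0.9818 m.

0.9818


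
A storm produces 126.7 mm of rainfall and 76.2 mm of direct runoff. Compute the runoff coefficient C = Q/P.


The runoff coefficient C = runoff depth / rainfall depth.
C = 76.2 / 126.7
  = 0.6014.

0.6014


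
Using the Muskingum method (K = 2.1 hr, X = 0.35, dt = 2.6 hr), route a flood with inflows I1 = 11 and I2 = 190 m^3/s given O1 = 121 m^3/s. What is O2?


Muskingum coefficients:
denom = 2*K*(1-X) + dt = 2*2.1*(1-0.35) + 2.6 = 5.33.
C0 = (dt - 2*K*X)/denom = (2.6 - 2*2.1*0.35)/5.33 = 0.212.
C1 = (dt + 2*K*X)/denom = (2.6 + 2*2.1*0.35)/5.33 = 0.7636.
C2 = (2*K*(1-X) - dt)/denom = 0.0244.
O2 = C0*I2 + C1*I1 + C2*O1
   = 0.212*190 + 0.7636*11 + 0.0244*121
   = 51.63 m^3/s.

51.63


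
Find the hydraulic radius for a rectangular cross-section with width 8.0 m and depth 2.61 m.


For a rectangular section:
Flow area A = b * y = 8.0 * 2.61 = 20.88 m^2.
Wetted perimeter P = b + 2y = 8.0 + 2*2.61 = 13.22 m.
Hydraulic radius R = A/P = 20.88 / 13.22 = 1.5794 m.

1.5794


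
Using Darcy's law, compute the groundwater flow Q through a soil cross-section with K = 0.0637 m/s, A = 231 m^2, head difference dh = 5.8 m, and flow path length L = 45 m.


Darcy's law: Q = K * A * i, where i = dh/L.
Hydraulic gradient i = 5.8 / 45 = 0.128889.
Q = 0.0637 * 231 * 0.128889
  = 1.8966 m^3/s.

1.8966


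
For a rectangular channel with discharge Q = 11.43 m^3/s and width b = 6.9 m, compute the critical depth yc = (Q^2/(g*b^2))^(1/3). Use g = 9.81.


Using yc = (Q^2 / (g * b^2))^(1/3):
Q^2 = 11.43^2 = 130.64.
g * b^2 = 9.81 * 6.9^2 = 9.81 * 47.61 = 467.05.
Q^2 / (g*b^2) = 130.64 / 467.05 = 0.2797.
yc = 0.2797^(1/3) = 0.654 m.

0.654


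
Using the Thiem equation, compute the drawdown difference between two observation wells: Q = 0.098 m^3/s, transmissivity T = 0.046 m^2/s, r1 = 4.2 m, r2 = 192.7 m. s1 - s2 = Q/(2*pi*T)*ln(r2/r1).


Thiem equation: s1 - s2 = Q/(2*pi*T) * ln(r2/r1).
ln(r2/r1) = ln(192.7/4.2) = 3.8261.
Q/(2*pi*T) = 0.098 / (2*pi*0.046) = 0.098 / 0.289 = 0.3391.
s1 - s2 = 0.3391 * 3.8261 = 1.2973 m.

1.2973


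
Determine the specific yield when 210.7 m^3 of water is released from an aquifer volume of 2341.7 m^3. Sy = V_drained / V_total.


Specific yield Sy = Volume drained / Total volume.
Sy = 210.7 / 2341.7
   = 0.09.

0.09


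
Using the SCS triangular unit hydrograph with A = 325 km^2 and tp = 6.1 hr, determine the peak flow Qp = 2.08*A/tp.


SCS formula: Qp = 2.08 * A / tp.
Qp = 2.08 * 325 / 6.1
   = 676.0 / 6.1
   = 110.82 m^3/s per cm.

110.82


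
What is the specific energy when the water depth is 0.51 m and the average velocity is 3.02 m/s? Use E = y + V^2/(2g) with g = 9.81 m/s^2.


Specific energy E = y + V^2/(2g).
Velocity head = V^2/(2g) = 3.02^2 / (2*9.81) = 9.1204 / 19.62 = 0.4649 m.
E = 0.51 + 0.4649 = 0.9749 m.

0.9749


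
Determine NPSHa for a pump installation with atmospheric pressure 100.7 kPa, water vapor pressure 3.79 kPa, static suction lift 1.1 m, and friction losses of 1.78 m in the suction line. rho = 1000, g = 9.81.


NPSHa = p_atm/(rho*g) - z_s - hf_s - p_vap/(rho*g).
p_atm/(rho*g) = 100.7*1000 / (1000*9.81) = 10.265 m.
p_vap/(rho*g) = 3.79*1000 / (1000*9.81) = 0.386 m.
NPSHa = 10.265 - 1.1 - 1.78 - 0.386
      = 7.0 m.

7.0


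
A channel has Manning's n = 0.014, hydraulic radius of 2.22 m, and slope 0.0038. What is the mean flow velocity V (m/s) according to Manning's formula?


Manning's equation gives V = (1/n) * R^(2/3) * S^(1/2).
First, compute R^(2/3) = 2.22^(2/3) = 1.7018.
Next, S^(1/2) = 0.0038^(1/2) = 0.061644.
Then 1/n = 1/0.014 = 71.43.
V = 71.43 * 1.7018 * 0.061644 = 7.4932 m/s.

7.4932


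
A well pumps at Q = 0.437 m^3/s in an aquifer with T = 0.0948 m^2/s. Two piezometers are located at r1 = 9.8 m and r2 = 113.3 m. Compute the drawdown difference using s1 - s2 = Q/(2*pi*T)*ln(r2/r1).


Thiem equation: s1 - s2 = Q/(2*pi*T) * ln(r2/r1).
ln(r2/r1) = ln(113.3/9.8) = 2.4477.
Q/(2*pi*T) = 0.437 / (2*pi*0.0948) = 0.437 / 0.5956 = 0.7337.
s1 - s2 = 0.7337 * 2.4477 = 1.7957 m.

1.7957


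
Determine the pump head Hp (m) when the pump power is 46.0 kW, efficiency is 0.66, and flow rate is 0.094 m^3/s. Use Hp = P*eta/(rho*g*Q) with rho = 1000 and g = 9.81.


Pump head formula: Hp = P * eta / (rho * g * Q).
Numerator: P * eta = 46.0 * 1000 * 0.66 = 30360.0 W.
Denominator: rho * g * Q = 1000 * 9.81 * 0.094 = 922.14.
Hp = 30360.0 / 922.14 = 32.92 m.

32.92


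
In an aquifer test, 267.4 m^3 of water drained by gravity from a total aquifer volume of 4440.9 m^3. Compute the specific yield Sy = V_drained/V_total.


Specific yield Sy = Volume drained / Total volume.
Sy = 267.4 / 4440.9
   = 0.0602.

0.0602


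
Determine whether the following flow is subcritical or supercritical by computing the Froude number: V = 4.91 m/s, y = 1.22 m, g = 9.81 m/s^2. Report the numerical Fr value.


The Froude number is defined as Fr = V / sqrt(g*y).
g*y = 9.81 * 1.22 = 11.9682.
sqrt(g*y) = sqrt(11.9682) = 3.4595.
Fr = 4.91 / 3.4595 = 1.4193.
Since Fr > 1, the flow is supercritical.

1.4193


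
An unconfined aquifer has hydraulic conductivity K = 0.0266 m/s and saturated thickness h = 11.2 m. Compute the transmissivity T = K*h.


Transmissivity is defined as T = K * h.
T = 0.0266 * 11.2
  = 0.2979 m^2/s.

0.2979


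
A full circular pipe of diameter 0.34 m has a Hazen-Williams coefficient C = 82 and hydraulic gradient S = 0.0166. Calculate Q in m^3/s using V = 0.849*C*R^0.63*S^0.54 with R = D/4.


For a full circular pipe, R = D/4 = 0.34/4 = 0.085 m.
V = 0.849 * 82 * 0.085^0.63 * 0.0166^0.54
  = 0.849 * 82 * 0.211609 * 0.10936
  = 1.6111 m/s.
Pipe area A = pi*D^2/4 = pi*0.34^2/4 = 0.0908 m^2.
Q = A * V = 0.0908 * 1.6111 = 0.1463 m^3/s.

0.1463


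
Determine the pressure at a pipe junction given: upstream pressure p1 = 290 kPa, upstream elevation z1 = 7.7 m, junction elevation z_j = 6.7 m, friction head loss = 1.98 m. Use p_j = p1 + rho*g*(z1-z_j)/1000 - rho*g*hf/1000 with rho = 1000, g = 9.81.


Junction pressure: p_j = p1 + rho*g*(z1 - z_j)/1000 - rho*g*hf/1000.
Elevation term = 1000*9.81*(7.7 - 6.7)/1000 = 9.81 kPa.
Friction term = 1000*9.81*1.98/1000 = 19.424 kPa.
p_j = 290 + 9.81 - 19.424 = 280.39 kPa.

280.39


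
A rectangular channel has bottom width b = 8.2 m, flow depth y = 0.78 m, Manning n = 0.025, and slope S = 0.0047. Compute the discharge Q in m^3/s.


For a rectangular channel, the cross-sectional area A = b * y = 8.2 * 0.78 = 6.4 m^2.
The wetted perimeter P = b + 2y = 8.2 + 2*0.78 = 9.76 m.
Hydraulic radius R = A/P = 6.4/9.76 = 0.6553 m.
Velocity V = (1/n)*R^(2/3)*S^(1/2) = (1/0.025)*0.6553^(2/3)*0.0047^(1/2) = 2.0689 m/s.
Discharge Q = A * V = 6.4 * 2.0689 = 13.233 m^3/s.

13.233


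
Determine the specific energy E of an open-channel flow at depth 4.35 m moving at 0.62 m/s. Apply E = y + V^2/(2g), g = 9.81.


Specific energy E = y + V^2/(2g).
Velocity head = V^2/(2g) = 0.62^2 / (2*9.81) = 0.3844 / 19.62 = 0.0196 m.
E = 4.35 + 0.0196 = 4.3696 m.

4.3696


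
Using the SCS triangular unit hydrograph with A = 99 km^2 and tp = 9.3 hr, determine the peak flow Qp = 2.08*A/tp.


SCS formula: Qp = 2.08 * A / tp.
Qp = 2.08 * 99 / 9.3
   = 205.92 / 9.3
   = 22.14 m^3/s per cm.

22.14


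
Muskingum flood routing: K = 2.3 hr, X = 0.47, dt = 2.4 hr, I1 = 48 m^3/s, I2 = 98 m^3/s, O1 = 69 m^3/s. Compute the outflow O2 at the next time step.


Muskingum coefficients:
denom = 2*K*(1-X) + dt = 2*2.3*(1-0.47) + 2.4 = 4.838.
C0 = (dt - 2*K*X)/denom = (2.4 - 2*2.3*0.47)/4.838 = 0.0492.
C1 = (dt + 2*K*X)/denom = (2.4 + 2*2.3*0.47)/4.838 = 0.943.
C2 = (2*K*(1-X) - dt)/denom = 0.0079.
O2 = C0*I2 + C1*I1 + C2*O1
   = 0.0492*98 + 0.943*48 + 0.0079*69
   = 50.62 m^3/s.

50.62


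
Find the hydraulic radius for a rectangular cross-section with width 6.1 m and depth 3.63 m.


For a rectangular section:
Flow area A = b * y = 6.1 * 3.63 = 22.14 m^2.
Wetted perimeter P = b + 2y = 6.1 + 2*3.63 = 13.36 m.
Hydraulic radius R = A/P = 22.14 / 13.36 = 1.6574 m.

1.6574


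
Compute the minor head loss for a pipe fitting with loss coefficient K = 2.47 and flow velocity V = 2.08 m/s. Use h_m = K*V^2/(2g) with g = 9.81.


Minor loss formula: h_m = K * V^2/(2g).
V^2 = 2.08^2 = 4.3264.
V^2/(2g) = 4.3264 / 19.62 = 0.2205 m.
h_m = 2.47 * 0.2205 = 0.5447 m.

0.5447


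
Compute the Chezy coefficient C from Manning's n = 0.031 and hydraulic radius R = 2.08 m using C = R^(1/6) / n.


The Chezy coefficient relates to Manning's n through C = R^(1/6) / n.
R^(1/6) = 2.08^(1/6) = 1.129823.
C = 1.129823 / 0.031 = 36.45 m^(1/2)/s.

36.45


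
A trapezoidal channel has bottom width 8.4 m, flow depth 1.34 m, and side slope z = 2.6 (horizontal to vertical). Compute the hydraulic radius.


For a trapezoidal section with side slope z:
A = (b + z*y)*y = (8.4 + 2.6*1.34)*1.34 = 15.925 m^2.
P = b + 2*y*sqrt(1 + z^2) = 8.4 + 2*1.34*sqrt(1 + 2.6^2) = 15.866 m.
R = A/P = 15.925 / 15.866 = 1.0037 m.

1.0037


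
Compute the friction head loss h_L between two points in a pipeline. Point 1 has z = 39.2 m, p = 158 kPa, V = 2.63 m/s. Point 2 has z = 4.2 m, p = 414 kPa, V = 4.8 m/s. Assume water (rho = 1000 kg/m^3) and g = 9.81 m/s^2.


Total head at each section: H = z + p/(rho*g) + V^2/(2g).
H1 = 39.2 + 158*1000/(1000*9.81) + 2.63^2/(2*9.81)
   = 39.2 + 16.106 + 0.3525
   = 55.659 m.
H2 = 4.2 + 414*1000/(1000*9.81) + 4.8^2/(2*9.81)
   = 4.2 + 42.202 + 1.1743
   = 47.576 m.
h_L = H1 - H2 = 55.659 - 47.576 = 8.082 m.

8.082


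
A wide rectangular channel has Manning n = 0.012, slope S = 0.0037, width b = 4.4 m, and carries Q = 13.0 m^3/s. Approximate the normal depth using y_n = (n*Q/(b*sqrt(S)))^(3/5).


We use the wide-channel approximation y_n = (n*Q/(b*sqrt(S)))^(3/5).
sqrt(S) = sqrt(0.0037) = 0.060828.
Numerator: n*Q = 0.012 * 13.0 = 0.156.
Denominator: b*sqrt(S) = 4.4 * 0.060828 = 0.267643.
arg = 0.5829.
y_n = 0.5829^(3/5) = 0.7233 m.

0.7233


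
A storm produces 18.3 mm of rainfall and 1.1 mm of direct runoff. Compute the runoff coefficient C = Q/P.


The runoff coefficient C = runoff depth / rainfall depth.
C = 1.1 / 18.3
  = 0.0601.

0.0601


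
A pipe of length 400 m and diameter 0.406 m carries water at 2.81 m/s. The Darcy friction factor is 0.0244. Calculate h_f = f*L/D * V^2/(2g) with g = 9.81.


Darcy-Weisbach equation: h_f = f * (L/D) * V^2/(2g).
f * L/D = 0.0244 * 400/0.406 = 24.0394.
V^2/(2g) = 2.81^2 / (2*9.81) = 7.8961 / 19.62 = 0.4025 m.
h_f = 24.0394 * 0.4025 = 9.675 m.

9.675


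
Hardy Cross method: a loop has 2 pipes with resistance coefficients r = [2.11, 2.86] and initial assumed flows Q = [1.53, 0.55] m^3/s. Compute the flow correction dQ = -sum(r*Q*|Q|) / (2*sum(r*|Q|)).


Numerator terms (r*Q*|Q|): 2.11*1.53*|1.53| = 4.9393; 2.86*0.55*|0.55| = 0.8652.
Sum of numerator = 5.8044.
Denominator terms (r*|Q|): 2.11*|1.53| = 3.2283; 2.86*|0.55| = 1.573.
2 * sum of denominator = 2 * 4.8013 = 9.6026.
dQ = -5.8044 / 9.6026 = -0.6045 m^3/s.

-0.6045


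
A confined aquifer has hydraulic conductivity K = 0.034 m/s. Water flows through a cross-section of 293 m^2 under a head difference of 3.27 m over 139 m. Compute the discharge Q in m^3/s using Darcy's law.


Darcy's law: Q = K * A * i, where i = dh/L.
Hydraulic gradient i = 3.27 / 139 = 0.023525.
Q = 0.034 * 293 * 0.023525
  = 0.2344 m^3/s.

0.2344


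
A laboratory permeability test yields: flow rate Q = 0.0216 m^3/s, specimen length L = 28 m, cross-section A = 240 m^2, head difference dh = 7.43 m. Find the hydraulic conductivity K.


From K = Q*L / (A*dh):
Numerator: Q*L = 0.0216 * 28 = 0.6048.
Denominator: A*dh = 240 * 7.43 = 1783.2.
K = 0.6048 / 1783.2 = 0.000339 m/s.

0.000339


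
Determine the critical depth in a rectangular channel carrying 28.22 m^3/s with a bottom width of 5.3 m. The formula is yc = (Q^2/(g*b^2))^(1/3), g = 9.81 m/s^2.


Using yc = (Q^2 / (g * b^2))^(1/3):
Q^2 = 28.22^2 = 796.37.
g * b^2 = 9.81 * 5.3^2 = 9.81 * 28.09 = 275.56.
Q^2 / (g*b^2) = 796.37 / 275.56 = 2.89.
yc = 2.89^(1/3) = 1.4244 m.

1.4244


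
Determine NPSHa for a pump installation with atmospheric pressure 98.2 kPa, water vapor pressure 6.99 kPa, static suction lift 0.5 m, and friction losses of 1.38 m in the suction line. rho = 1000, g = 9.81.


NPSHa = p_atm/(rho*g) - z_s - hf_s - p_vap/(rho*g).
p_atm/(rho*g) = 98.2*1000 / (1000*9.81) = 10.01 m.
p_vap/(rho*g) = 6.99*1000 / (1000*9.81) = 0.713 m.
NPSHa = 10.01 - 0.5 - 1.38 - 0.713
      = 7.42 m.

7.42


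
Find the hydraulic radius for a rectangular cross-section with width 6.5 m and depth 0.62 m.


For a rectangular section:
Flow area A = b * y = 6.5 * 0.62 = 4.03 m^2.
Wetted perimeter P = b + 2y = 6.5 + 2*0.62 = 7.74 m.
Hydraulic radius R = A/P = 4.03 / 7.74 = 0.5207 m.

0.5207


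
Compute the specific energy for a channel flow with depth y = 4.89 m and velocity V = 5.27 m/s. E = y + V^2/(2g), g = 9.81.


Specific energy E = y + V^2/(2g).
Velocity head = V^2/(2g) = 5.27^2 / (2*9.81) = 27.7729 / 19.62 = 1.4155 m.
E = 4.89 + 1.4155 = 6.3055 m.

6.3055


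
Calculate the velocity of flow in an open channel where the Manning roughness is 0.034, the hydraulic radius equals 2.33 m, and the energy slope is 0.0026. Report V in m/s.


Manning's equation gives V = (1/n) * R^(2/3) * S^(1/2).
First, compute R^(2/3) = 2.33^(2/3) = 1.7575.
Next, S^(1/2) = 0.0026^(1/2) = 0.05099.
Then 1/n = 1/0.034 = 29.41.
V = 29.41 * 1.7575 * 0.05099 = 2.6358 m/s.

2.6358


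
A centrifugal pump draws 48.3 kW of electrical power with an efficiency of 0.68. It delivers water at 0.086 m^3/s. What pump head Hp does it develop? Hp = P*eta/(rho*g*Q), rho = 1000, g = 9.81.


Pump head formula: Hp = P * eta / (rho * g * Q).
Numerator: P * eta = 48.3 * 1000 * 0.68 = 32844.0 W.
Denominator: rho * g * Q = 1000 * 9.81 * 0.086 = 843.66.
Hp = 32844.0 / 843.66 = 38.93 m.

38.93


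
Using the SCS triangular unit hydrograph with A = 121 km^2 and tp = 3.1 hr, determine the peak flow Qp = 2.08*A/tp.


SCS formula: Qp = 2.08 * A / tp.
Qp = 2.08 * 121 / 3.1
   = 251.68 / 3.1
   = 81.19 m^3/s per cm.

81.19


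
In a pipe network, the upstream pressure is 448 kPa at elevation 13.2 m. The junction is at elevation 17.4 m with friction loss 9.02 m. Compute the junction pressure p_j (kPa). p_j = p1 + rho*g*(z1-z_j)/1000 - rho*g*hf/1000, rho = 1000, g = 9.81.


Junction pressure: p_j = p1 + rho*g*(z1 - z_j)/1000 - rho*g*hf/1000.
Elevation term = 1000*9.81*(13.2 - 17.4)/1000 = -41.202 kPa.
Friction term = 1000*9.81*9.02/1000 = 88.486 kPa.
p_j = 448 + -41.202 - 88.486 = 318.31 kPa.

318.31


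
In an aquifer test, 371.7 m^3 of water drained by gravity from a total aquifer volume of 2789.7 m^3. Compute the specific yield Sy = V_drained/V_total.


Specific yield Sy = Volume drained / Total volume.
Sy = 371.7 / 2789.7
   = 0.1332.

0.1332


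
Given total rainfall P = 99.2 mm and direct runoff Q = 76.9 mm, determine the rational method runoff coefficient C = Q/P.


The runoff coefficient C = runoff depth / rainfall depth.
C = 76.9 / 99.2
  = 0.7752.

0.7752


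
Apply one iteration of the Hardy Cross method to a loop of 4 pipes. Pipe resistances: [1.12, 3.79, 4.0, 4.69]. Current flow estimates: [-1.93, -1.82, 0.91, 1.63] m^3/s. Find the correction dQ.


Numerator terms (r*Q*|Q|): 1.12*-1.93*|-1.93| = -4.1719; 3.79*-1.82*|-1.82| = -12.554; 4.0*0.91*|0.91| = 3.3124; 4.69*1.63*|1.63| = 12.4609.
Sum of numerator = -0.9526.
Denominator terms (r*|Q|): 1.12*|-1.93| = 2.1616; 3.79*|-1.82| = 6.8978; 4.0*|0.91| = 3.64; 4.69*|1.63| = 7.6447.
2 * sum of denominator = 2 * 20.3441 = 40.6882.
dQ = --0.9526 / 40.6882 = 0.0234 m^3/s.

0.0234


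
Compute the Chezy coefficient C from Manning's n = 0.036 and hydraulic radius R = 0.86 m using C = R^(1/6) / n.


The Chezy coefficient relates to Manning's n through C = R^(1/6) / n.
R^(1/6) = 0.86^(1/6) = 0.975176.
C = 0.975176 / 0.036 = 27.09 m^(1/2)/s.

27.09


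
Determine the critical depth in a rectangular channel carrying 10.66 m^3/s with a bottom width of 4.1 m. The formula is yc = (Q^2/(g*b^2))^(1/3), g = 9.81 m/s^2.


Using yc = (Q^2 / (g * b^2))^(1/3):
Q^2 = 10.66^2 = 113.64.
g * b^2 = 9.81 * 4.1^2 = 9.81 * 16.81 = 164.91.
Q^2 / (g*b^2) = 113.64 / 164.91 = 0.6891.
yc = 0.6891^(1/3) = 0.8833 m.

0.8833


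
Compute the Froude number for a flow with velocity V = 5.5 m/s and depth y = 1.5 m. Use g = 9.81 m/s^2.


The Froude number is defined as Fr = V / sqrt(g*y).
g*y = 9.81 * 1.5 = 14.715.
sqrt(g*y) = sqrt(14.715) = 3.836.
Fr = 5.5 / 3.836 = 1.4338.

1.4338


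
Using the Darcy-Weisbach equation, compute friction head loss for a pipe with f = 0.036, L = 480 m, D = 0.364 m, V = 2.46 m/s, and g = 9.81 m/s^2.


Darcy-Weisbach equation: h_f = f * (L/D) * V^2/(2g).
f * L/D = 0.036 * 480/0.364 = 47.4725.
V^2/(2g) = 2.46^2 / (2*9.81) = 6.0516 / 19.62 = 0.3084 m.
h_f = 47.4725 * 0.3084 = 14.642 m.

14.642


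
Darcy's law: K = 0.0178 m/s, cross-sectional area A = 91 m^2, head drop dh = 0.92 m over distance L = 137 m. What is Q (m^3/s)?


Darcy's law: Q = K * A * i, where i = dh/L.
Hydraulic gradient i = 0.92 / 137 = 0.006715.
Q = 0.0178 * 91 * 0.006715
  = 0.0109 m^3/s.

0.0109


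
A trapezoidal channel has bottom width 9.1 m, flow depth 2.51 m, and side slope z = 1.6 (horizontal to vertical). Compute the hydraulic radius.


For a trapezoidal section with side slope z:
A = (b + z*y)*y = (9.1 + 1.6*2.51)*2.51 = 32.921 m^2.
P = b + 2*y*sqrt(1 + z^2) = 9.1 + 2*2.51*sqrt(1 + 1.6^2) = 18.572 m.
R = A/P = 32.921 / 18.572 = 1.7727 m.

1.7727


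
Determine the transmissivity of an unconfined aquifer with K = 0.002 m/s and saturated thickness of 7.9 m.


Transmissivity is defined as T = K * h.
T = 0.002 * 7.9
  = 0.0158 m^2/s.

0.0158


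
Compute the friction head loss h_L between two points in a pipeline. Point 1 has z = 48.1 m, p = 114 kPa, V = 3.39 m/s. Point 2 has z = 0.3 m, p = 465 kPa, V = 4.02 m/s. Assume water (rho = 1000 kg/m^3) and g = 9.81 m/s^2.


Total head at each section: H = z + p/(rho*g) + V^2/(2g).
H1 = 48.1 + 114*1000/(1000*9.81) + 3.39^2/(2*9.81)
   = 48.1 + 11.621 + 0.5857
   = 60.307 m.
H2 = 0.3 + 465*1000/(1000*9.81) + 4.02^2/(2*9.81)
   = 0.3 + 47.401 + 0.8237
   = 48.524 m.
h_L = H1 - H2 = 60.307 - 48.524 = 11.782 m.

11.782


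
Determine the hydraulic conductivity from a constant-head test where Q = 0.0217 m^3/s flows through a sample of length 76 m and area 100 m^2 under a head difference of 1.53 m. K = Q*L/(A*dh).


From K = Q*L / (A*dh):
Numerator: Q*L = 0.0217 * 76 = 1.6492.
Denominator: A*dh = 100 * 1.53 = 153.0.
K = 1.6492 / 153.0 = 0.010779 m/s.

0.010779


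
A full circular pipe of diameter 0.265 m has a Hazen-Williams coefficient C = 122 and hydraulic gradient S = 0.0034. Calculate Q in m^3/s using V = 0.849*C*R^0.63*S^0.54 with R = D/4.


For a full circular pipe, R = D/4 = 0.265/4 = 0.0663 m.
V = 0.849 * 122 * 0.0663^0.63 * 0.0034^0.54
  = 0.849 * 122 * 0.180862 * 0.046451
  = 0.8702 m/s.
Pipe area A = pi*D^2/4 = pi*0.265^2/4 = 0.0552 m^2.
Q = A * V = 0.0552 * 0.8702 = 0.048 m^3/s.

0.048


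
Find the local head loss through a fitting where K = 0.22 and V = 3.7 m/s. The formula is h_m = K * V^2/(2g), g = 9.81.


Minor loss formula: h_m = K * V^2/(2g).
V^2 = 3.7^2 = 13.69.
V^2/(2g) = 13.69 / 19.62 = 0.6978 m.
h_m = 0.22 * 0.6978 = 0.1535 m.

0.1535


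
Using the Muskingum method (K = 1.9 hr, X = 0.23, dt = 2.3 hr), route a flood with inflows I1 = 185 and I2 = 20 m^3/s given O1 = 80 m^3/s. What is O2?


Muskingum coefficients:
denom = 2*K*(1-X) + dt = 2*1.9*(1-0.23) + 2.3 = 5.226.
C0 = (dt - 2*K*X)/denom = (2.3 - 2*1.9*0.23)/5.226 = 0.2729.
C1 = (dt + 2*K*X)/denom = (2.3 + 2*1.9*0.23)/5.226 = 0.6073.
C2 = (2*K*(1-X) - dt)/denom = 0.1198.
O2 = C0*I2 + C1*I1 + C2*O1
   = 0.2729*20 + 0.6073*185 + 0.1198*80
   = 127.4 m^3/s.

127.4


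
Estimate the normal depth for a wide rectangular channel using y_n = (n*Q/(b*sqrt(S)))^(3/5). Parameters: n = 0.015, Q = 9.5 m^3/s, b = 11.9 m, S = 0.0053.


We use the wide-channel approximation y_n = (n*Q/(b*sqrt(S)))^(3/5).
sqrt(S) = sqrt(0.0053) = 0.072801.
Numerator: n*Q = 0.015 * 9.5 = 0.1425.
Denominator: b*sqrt(S) = 11.9 * 0.072801 = 0.866332.
arg = 0.1645.
y_n = 0.1645^(3/5) = 0.3386 m.

0.3386


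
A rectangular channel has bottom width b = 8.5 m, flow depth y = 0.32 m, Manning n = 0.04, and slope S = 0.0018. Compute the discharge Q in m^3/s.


For a rectangular channel, the cross-sectional area A = b * y = 8.5 * 0.32 = 2.72 m^2.
The wetted perimeter P = b + 2y = 8.5 + 2*0.32 = 9.14 m.
Hydraulic radius R = A/P = 2.72/9.14 = 0.2976 m.
Velocity V = (1/n)*R^(2/3)*S^(1/2) = (1/0.04)*0.2976^(2/3)*0.0018^(1/2) = 0.4728 m/s.
Discharge Q = A * V = 2.72 * 0.4728 = 1.286 m^3/s.

1.286


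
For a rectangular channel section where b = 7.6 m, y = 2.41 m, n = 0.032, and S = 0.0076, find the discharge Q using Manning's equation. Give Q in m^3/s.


For a rectangular channel, the cross-sectional area A = b * y = 7.6 * 2.41 = 18.32 m^2.
The wetted perimeter P = b + 2y = 7.6 + 2*2.41 = 12.42 m.
Hydraulic radius R = A/P = 18.32/12.42 = 1.4747 m.
Velocity V = (1/n)*R^(2/3)*S^(1/2) = (1/0.032)*1.4747^(2/3)*0.0076^(1/2) = 3.5296 m/s.
Discharge Q = A * V = 18.32 * 3.5296 = 64.649 m^3/s.

64.649


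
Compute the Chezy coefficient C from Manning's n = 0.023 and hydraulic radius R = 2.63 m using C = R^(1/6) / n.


The Chezy coefficient relates to Manning's n through C = R^(1/6) / n.
R^(1/6) = 2.63^(1/6) = 1.174878.
C = 1.174878 / 0.023 = 51.08 m^(1/2)/s.

51.08


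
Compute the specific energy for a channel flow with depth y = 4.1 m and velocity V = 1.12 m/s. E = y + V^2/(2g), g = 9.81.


Specific energy E = y + V^2/(2g).
Velocity head = V^2/(2g) = 1.12^2 / (2*9.81) = 1.2544 / 19.62 = 0.0639 m.
E = 4.1 + 0.0639 = 4.1639 m.

4.1639


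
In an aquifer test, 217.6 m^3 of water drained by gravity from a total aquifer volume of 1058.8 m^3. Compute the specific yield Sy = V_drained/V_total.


Specific yield Sy = Volume drained / Total volume.
Sy = 217.6 / 1058.8
   = 0.2055.

0.2055


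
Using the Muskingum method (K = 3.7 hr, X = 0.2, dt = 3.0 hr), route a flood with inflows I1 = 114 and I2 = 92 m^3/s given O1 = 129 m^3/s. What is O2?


Muskingum coefficients:
denom = 2*K*(1-X) + dt = 2*3.7*(1-0.2) + 3.0 = 8.92.
C0 = (dt - 2*K*X)/denom = (3.0 - 2*3.7*0.2)/8.92 = 0.1704.
C1 = (dt + 2*K*X)/denom = (3.0 + 2*3.7*0.2)/8.92 = 0.5022.
C2 = (2*K*(1-X) - dt)/denom = 0.3274.
O2 = C0*I2 + C1*I1 + C2*O1
   = 0.1704*92 + 0.5022*114 + 0.3274*129
   = 115.16 m^3/s.

115.16


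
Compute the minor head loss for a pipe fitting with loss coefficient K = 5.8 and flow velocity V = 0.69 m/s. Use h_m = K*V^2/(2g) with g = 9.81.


Minor loss formula: h_m = K * V^2/(2g).
V^2 = 0.69^2 = 0.4761.
V^2/(2g) = 0.4761 / 19.62 = 0.0243 m.
h_m = 5.8 * 0.0243 = 0.1407 m.

0.1407


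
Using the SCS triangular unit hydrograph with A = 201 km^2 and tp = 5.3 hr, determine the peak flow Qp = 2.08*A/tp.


SCS formula: Qp = 2.08 * A / tp.
Qp = 2.08 * 201 / 5.3
   = 418.08 / 5.3
   = 78.88 m^3/s per cm.

78.88


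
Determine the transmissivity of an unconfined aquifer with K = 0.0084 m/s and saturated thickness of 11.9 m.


Transmissivity is defined as T = K * h.
T = 0.0084 * 11.9
  = 0.1 m^2/s.

0.1


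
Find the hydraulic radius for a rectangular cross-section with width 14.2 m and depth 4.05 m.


For a rectangular section:
Flow area A = b * y = 14.2 * 4.05 = 57.51 m^2.
Wetted perimeter P = b + 2y = 14.2 + 2*4.05 = 22.3 m.
Hydraulic radius R = A/P = 57.51 / 22.3 = 2.5789 m.

2.5789


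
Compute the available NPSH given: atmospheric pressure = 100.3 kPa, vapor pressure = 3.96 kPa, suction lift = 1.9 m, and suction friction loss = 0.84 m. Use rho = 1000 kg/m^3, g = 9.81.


NPSHa = p_atm/(rho*g) - z_s - hf_s - p_vap/(rho*g).
p_atm/(rho*g) = 100.3*1000 / (1000*9.81) = 10.224 m.
p_vap/(rho*g) = 3.96*1000 / (1000*9.81) = 0.404 m.
NPSHa = 10.224 - 1.9 - 0.84 - 0.404
      = 7.08 m.

7.08


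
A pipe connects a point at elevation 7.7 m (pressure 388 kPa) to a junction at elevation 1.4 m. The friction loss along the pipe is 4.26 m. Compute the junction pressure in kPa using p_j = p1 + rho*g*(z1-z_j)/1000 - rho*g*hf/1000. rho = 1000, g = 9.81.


Junction pressure: p_j = p1 + rho*g*(z1 - z_j)/1000 - rho*g*hf/1000.
Elevation term = 1000*9.81*(7.7 - 1.4)/1000 = 61.803 kPa.
Friction term = 1000*9.81*4.26/1000 = 41.791 kPa.
p_j = 388 + 61.803 - 41.791 = 408.01 kPa.

408.01


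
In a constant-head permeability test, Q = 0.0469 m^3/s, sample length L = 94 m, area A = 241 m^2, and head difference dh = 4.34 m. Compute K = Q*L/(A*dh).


From K = Q*L / (A*dh):
Numerator: Q*L = 0.0469 * 94 = 4.4086.
Denominator: A*dh = 241 * 4.34 = 1045.94.
K = 4.4086 / 1045.94 = 0.004215 m/s.

0.004215


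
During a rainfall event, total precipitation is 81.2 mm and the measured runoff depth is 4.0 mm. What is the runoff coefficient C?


The runoff coefficient C = runoff depth / rainfall depth.
C = 4.0 / 81.2
  = 0.0493.

0.0493


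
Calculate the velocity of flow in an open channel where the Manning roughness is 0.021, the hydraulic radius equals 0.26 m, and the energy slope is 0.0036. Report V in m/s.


Manning's equation gives V = (1/n) * R^(2/3) * S^(1/2).
First, compute R^(2/3) = 0.26^(2/3) = 0.4074.
Next, S^(1/2) = 0.0036^(1/2) = 0.06.
Then 1/n = 1/0.021 = 47.62.
V = 47.62 * 0.4074 * 0.06 = 1.1639 m/s.

1.1639


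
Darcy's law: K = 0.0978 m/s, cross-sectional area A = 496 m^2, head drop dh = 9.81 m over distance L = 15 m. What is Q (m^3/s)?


Darcy's law: Q = K * A * i, where i = dh/L.
Hydraulic gradient i = 9.81 / 15 = 0.654.
Q = 0.0978 * 496 * 0.654
  = 31.7248 m^3/s.

31.7248


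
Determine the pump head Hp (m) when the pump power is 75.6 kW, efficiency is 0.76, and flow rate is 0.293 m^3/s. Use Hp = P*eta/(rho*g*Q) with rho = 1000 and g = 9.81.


Pump head formula: Hp = P * eta / (rho * g * Q).
Numerator: P * eta = 75.6 * 1000 * 0.76 = 57456.0 W.
Denominator: rho * g * Q = 1000 * 9.81 * 0.293 = 2874.33.
Hp = 57456.0 / 2874.33 = 19.99 m.

19.99


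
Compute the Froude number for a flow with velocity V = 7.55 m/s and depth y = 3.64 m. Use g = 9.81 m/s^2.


The Froude number is defined as Fr = V / sqrt(g*y).
g*y = 9.81 * 3.64 = 35.7084.
sqrt(g*y) = sqrt(35.7084) = 5.9757.
Fr = 7.55 / 5.9757 = 1.2635.

1.2635


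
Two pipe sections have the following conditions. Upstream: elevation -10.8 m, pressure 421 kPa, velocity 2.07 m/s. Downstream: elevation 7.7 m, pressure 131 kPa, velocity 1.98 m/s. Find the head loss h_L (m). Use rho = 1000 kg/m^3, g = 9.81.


Total head at each section: H = z + p/(rho*g) + V^2/(2g).
H1 = -10.8 + 421*1000/(1000*9.81) + 2.07^2/(2*9.81)
   = -10.8 + 42.915 + 0.2184
   = 32.334 m.
H2 = 7.7 + 131*1000/(1000*9.81) + 1.98^2/(2*9.81)
   = 7.7 + 13.354 + 0.1998
   = 21.254 m.
h_L = H1 - H2 = 32.334 - 21.254 = 11.08 m.

11.08
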